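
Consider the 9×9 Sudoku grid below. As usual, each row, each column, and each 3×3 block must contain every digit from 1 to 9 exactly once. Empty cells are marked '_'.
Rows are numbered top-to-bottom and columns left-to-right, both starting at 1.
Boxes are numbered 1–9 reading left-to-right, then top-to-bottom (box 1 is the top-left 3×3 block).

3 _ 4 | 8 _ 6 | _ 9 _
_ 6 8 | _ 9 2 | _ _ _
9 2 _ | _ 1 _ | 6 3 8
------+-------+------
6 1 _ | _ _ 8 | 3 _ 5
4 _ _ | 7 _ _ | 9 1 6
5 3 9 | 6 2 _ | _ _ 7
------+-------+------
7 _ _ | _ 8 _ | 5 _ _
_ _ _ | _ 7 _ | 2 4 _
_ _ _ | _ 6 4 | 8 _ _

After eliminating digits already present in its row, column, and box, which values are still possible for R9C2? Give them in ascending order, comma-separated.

Row 9 already contains {4, 6, 8}.
Column 2 already contains {1, 2, 3, 6}.
Its 3×3 block (box 7) already contains {7}.
Removing those from 1–9 leaves {5, 9} as the candidates for R9C2.

5,9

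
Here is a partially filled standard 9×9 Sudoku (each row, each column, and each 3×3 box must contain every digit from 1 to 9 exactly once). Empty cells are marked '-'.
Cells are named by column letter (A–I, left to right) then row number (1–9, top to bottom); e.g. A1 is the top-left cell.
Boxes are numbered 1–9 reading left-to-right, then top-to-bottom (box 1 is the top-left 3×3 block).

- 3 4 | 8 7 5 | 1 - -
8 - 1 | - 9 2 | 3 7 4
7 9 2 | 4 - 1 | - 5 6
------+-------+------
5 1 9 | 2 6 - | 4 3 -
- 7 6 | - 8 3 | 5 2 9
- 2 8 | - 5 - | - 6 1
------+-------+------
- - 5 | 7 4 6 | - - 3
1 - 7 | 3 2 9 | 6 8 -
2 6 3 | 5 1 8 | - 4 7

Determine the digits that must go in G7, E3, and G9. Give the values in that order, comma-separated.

For G7:
  Consider where 2 can go in column G.
  G3 is out (row 3 already has a 2).
  G6 is out (row 6 already has a 2).
  G9 is out (row 9 already has a 2).
  So the only cell in column G that can hold 2 is G7.
  So G7 = 2.
For E3:
  Row 3 already contains {1, 2, 4, 5, 6, 7, 9}.
  Column E already contains {1, 2, 4, 5, 6, 7, 8, 9}.
  Its 3×3 block (box 2) already contains {1, 2, 4, 5, 7, 8, 9}.
  The only value from 1–9 not eliminated is 3, so E3 = 3.
For G9:
  Row 9 already contains {1, 2, 3, 4, 5, 6, 7, 8}.
  Column G already contains {1, 3, 4, 5, 6}.
  Its 3×3 block (box 9) already contains {3, 4, 6, 7, 8}.
  The only value from 1–9 not eliminated is 9, so G9 = 9.

2,3,9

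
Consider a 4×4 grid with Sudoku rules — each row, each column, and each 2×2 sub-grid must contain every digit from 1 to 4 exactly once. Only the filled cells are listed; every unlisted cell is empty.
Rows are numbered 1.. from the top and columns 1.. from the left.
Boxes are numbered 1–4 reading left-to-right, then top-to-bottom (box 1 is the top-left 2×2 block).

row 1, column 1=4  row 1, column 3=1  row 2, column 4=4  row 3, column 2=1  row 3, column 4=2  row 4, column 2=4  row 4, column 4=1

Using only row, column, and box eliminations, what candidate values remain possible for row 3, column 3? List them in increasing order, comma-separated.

Row 3 already contains {1, 2}.
Column 3 already contains {1}.
Its 2×2 block (box 4) already contains {1, 2}.
Removing those from 1–4 leaves {3, 4} as the candidates for row 3, column 3.

3,4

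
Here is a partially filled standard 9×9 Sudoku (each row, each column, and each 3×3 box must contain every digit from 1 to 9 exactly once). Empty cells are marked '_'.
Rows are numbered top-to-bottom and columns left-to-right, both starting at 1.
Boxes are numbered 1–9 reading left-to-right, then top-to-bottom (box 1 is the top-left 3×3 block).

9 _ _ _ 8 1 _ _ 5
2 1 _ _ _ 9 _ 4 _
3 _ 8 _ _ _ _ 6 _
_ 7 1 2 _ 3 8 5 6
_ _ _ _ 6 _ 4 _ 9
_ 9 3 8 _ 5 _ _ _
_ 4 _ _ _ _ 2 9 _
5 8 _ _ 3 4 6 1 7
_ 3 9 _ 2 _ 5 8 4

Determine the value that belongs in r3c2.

5

Row 3 already contains {3, 6, 8}.
Column 2 already contains {1, 3, 4, 7, 8, 9}.
Its 3×3 block (box 1) already contains {1, 2, 3, 8, 9}.
The only value from 1–9 not eliminated is 5, so r3c2 = 5.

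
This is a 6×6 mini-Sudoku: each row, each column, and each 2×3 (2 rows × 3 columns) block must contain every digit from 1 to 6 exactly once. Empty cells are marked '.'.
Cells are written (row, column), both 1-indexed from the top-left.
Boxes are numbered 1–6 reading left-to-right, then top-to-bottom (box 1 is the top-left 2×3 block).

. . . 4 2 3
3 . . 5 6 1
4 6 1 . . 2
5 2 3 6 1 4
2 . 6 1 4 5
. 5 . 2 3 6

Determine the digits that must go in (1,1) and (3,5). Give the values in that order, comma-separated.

For (1,1):
  Consider where 6 can go in column 1.
  (6,1) is out (row 6 already has a 6).
  So the only cell in column 1 that can hold 6 is (1,1).
  So (1,1) = 6.
For (3,5):
  Row 3 already contains {1, 2, 4, 6}.
  Column 5 already contains {1, 2, 3, 4, 6}.
  Its 2×3 block (box 4) already contains {1, 2, 4, 6}.
  The only value from 1–6 not eliminated is 5, so (3,5) = 5.

6,5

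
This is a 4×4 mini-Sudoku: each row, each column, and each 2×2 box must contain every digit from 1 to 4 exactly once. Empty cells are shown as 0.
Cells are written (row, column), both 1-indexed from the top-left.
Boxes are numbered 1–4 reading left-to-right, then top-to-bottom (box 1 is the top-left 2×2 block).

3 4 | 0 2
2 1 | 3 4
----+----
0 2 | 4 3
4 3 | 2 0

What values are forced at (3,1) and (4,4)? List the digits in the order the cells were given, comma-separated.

1,1

For (3,1):
  Row 3 already contains {2, 3, 4}.
  Column 1 already contains {2, 3, 4}.
  Its 2×2 block (box 3) already contains {2, 3, 4}.
  The only value from 1–4 not eliminated is 1, so (3,1) = 1.
For (4,4):
  Row 4 already contains {2, 3, 4}.
  Column 4 already contains {2, 3, 4}.
  Its 2×2 block (box 4) already contains {2, 3, 4}.
  The only value from 1–4 not eliminated is 1, so (4,4) = 1.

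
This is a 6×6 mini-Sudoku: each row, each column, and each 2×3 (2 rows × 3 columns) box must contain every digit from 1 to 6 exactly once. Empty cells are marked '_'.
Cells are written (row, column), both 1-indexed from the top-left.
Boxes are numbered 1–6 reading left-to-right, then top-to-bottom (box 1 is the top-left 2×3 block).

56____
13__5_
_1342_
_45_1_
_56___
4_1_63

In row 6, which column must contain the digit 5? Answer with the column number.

Consider where 5 can go in row 6.
(6,2) is out (column 2 already has a 5).
So the only cell in row 6 that can hold 5 is (6,4).
That is column 4.

4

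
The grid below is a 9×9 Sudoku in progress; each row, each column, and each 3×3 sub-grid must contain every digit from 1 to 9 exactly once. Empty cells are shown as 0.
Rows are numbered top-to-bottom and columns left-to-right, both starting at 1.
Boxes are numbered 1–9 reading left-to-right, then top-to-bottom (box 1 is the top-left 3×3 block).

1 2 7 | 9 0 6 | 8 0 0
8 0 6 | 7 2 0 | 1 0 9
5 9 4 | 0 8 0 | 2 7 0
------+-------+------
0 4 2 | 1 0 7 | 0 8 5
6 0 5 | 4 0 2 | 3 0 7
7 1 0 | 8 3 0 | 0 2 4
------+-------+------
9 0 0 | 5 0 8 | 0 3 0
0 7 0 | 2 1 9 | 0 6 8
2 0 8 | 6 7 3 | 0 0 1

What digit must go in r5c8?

1

Cell r5c8 itself could take any of {1, 9} by direct elimination.
Consider where 1 can go in box 6.
r4c7 is out (row 4 already has a 1).
r6c7 is out (row 6 already has a 1).
So the only cell in box 6 that can hold 1 is r5c8.
Therefore r5c8 = 1.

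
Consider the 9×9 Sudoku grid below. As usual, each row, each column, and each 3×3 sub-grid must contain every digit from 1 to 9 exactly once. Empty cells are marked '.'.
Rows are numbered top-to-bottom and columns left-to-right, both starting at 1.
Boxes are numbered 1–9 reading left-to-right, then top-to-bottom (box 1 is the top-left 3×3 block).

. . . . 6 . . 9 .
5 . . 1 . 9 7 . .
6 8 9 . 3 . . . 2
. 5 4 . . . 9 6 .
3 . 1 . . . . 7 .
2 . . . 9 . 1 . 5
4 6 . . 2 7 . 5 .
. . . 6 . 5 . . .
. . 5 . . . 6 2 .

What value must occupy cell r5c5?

Cell r5c5 itself could take any of {4, 5, 8} by direct elimination.
Consider where 5 can go in column 5.
r2c5 is out (row 2 already has a 5).
r4c5 is out (row 4 already has a 5).
r8c5 is out (row 8 already has a 5).
r9c5 is out (row 9 already has a 5).
So the only cell in column 5 that can hold 5 is r5c5.
Therefore r5c5 = 5.

5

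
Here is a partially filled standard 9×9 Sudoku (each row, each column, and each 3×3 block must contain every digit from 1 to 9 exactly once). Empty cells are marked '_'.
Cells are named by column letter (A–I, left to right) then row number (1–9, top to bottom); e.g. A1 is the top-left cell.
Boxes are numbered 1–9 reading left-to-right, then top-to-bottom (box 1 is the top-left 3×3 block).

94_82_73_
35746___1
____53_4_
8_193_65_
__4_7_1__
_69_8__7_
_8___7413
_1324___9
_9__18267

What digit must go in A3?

Cell A3 itself could take any of {1, 2, 6} by direct elimination.
Consider where 1 can go in box 1.
C1 is out (column C already has a 1).
B3 is out (column B already has a 1).
C3 is out (column C already has a 1).
So the only cell in box 1 that can hold 1 is A3.
Therefore A3 = 1.

1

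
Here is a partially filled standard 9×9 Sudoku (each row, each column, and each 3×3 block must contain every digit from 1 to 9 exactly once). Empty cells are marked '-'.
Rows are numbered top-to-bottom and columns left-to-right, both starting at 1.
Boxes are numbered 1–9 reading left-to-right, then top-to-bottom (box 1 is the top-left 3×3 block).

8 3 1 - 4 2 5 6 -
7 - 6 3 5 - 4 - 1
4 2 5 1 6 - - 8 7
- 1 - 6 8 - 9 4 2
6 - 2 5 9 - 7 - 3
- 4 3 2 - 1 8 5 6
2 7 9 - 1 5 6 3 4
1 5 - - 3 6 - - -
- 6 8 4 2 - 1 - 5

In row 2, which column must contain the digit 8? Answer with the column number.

Consider where 8 can go in row 2.
r2c2 is out (box 1 already has a 8).
r2c8 is out (column 8 already has a 8).
So the only cell in row 2 that can hold 8 is r2c6.
That is column 6.

6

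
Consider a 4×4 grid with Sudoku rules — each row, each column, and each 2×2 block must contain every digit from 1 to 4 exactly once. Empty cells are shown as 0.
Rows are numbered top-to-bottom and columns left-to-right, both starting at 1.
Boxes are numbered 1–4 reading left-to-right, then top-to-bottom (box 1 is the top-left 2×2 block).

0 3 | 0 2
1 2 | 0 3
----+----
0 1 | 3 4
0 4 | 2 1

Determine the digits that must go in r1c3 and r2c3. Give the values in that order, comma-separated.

For r1c3:
  Consider where 1 can go in box 2.
  r2c3 is out (row 2 already has a 1).
  So the only cell in box 2 that can hold 1 is r1c3.
  So r1c3 = 1.
For r2c3:
  Row 2 already contains {1, 2, 3}.
  Column 3 already contains {2, 3}.
  Its 2×2 block (box 2) already contains {2, 3}.
  The only value from 1–4 not eliminated is 4, so r2c3 = 4.

1,4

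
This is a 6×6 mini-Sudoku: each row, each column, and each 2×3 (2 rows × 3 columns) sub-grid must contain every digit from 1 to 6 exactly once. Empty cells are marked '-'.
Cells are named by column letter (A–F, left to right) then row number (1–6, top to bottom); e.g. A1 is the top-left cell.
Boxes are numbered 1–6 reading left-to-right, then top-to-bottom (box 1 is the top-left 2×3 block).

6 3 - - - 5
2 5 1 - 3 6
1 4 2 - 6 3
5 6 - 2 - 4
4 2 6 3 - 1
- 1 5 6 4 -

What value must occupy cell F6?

2

Row 6 already contains {1, 4, 5, 6}.
Column F already contains {1, 3, 4, 5, 6}.
Its 2×3 block (box 6) already contains {1, 3, 4, 6}.
The only value from 1–6 not eliminated is 2, so F6 = 2.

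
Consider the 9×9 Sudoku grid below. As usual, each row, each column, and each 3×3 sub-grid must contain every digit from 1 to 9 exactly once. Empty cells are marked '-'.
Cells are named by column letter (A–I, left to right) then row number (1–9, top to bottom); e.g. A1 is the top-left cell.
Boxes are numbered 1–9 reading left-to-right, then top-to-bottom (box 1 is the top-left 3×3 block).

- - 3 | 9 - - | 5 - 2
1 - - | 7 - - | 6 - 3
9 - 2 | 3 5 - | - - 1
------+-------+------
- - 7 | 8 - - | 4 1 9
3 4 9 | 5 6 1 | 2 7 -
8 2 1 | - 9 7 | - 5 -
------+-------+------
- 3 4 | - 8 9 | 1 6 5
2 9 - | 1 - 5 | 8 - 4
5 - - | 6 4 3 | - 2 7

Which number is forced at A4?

Row 4 already contains {1, 4, 7, 8, 9}.
Column A already contains {1, 2, 3, 5, 8, 9}.
Its 3×3 block (box 4) already contains {1, 2, 3, 4, 7, 8, 9}.
The only value from 1–9 not eliminated is 6, so A4 = 6.

6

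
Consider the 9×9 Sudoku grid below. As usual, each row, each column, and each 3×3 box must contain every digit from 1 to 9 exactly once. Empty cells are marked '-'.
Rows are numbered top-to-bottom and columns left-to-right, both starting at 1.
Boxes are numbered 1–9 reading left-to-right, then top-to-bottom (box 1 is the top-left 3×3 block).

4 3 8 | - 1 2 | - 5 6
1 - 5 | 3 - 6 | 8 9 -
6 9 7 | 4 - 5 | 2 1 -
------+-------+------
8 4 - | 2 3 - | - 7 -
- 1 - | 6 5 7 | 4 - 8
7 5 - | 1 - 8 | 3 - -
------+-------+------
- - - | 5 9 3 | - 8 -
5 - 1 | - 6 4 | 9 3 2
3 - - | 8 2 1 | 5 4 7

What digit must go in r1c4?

9

Cell r1c4 itself could take any of {7, 9} by direct elimination.
Consider where 9 can go in box 2.
r2c5 is out (row 2 already has a 9).
r3c5 is out (row 3 already has a 9).
So the only cell in box 2 that can hold 9 is r1c4.
Therefore r1c4 = 9.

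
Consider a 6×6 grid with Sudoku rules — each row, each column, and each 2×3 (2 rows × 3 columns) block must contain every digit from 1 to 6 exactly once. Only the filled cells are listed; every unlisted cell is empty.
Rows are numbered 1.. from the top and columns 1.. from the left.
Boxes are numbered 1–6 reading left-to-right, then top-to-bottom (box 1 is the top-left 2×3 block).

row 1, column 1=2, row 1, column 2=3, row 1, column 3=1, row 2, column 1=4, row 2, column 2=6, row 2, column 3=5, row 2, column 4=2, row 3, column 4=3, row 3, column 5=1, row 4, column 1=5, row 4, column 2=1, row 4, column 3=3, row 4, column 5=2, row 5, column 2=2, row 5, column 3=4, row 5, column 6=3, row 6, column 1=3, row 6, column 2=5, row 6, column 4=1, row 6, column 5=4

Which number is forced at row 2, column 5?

3

Row 2 already contains {2, 4, 5, 6}.
Column 5 already contains {1, 2, 4}.
Its 2×3 block (box 2) already contains {2}.
The only value from 1–6 not eliminated is 3, so row 2, column 5 = 3.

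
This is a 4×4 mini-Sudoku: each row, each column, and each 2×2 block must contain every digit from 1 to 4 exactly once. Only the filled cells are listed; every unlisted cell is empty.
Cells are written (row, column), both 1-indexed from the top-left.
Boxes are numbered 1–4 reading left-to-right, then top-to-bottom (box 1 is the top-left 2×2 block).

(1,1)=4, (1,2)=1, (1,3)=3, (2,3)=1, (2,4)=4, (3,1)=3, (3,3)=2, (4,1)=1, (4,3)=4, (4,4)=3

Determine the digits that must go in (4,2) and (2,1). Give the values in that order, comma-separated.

For (4,2):
  Row 4 already contains {1, 3, 4}.
  Column 2 already contains {1}.
  Its 2×2 block (box 3) already contains {1, 3}.
  The only value from 1–4 not eliminated is 2, so (4,2) = 2.
For (2,1):
  Row 2 already contains {1, 4}.
  Column 1 already contains {1, 3, 4}.
  Its 2×2 block (box 1) already contains {1, 4}.
  The only value from 1–4 not eliminated is 2, so (2,1) = 2.

2,2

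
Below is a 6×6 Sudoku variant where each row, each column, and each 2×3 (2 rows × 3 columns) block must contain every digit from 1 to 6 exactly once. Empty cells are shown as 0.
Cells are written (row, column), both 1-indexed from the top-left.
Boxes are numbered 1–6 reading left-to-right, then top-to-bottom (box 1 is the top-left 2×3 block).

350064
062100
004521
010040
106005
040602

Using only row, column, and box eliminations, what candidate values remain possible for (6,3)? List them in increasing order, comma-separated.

3,5

Row 6 already contains {2, 4, 6}.
Column 3 already contains {2, 4, 6}.
Its 2×3 block (box 5) already contains {1, 4, 6}.
Removing those from 1–6 leaves {3, 5} as the candidates for (6,3).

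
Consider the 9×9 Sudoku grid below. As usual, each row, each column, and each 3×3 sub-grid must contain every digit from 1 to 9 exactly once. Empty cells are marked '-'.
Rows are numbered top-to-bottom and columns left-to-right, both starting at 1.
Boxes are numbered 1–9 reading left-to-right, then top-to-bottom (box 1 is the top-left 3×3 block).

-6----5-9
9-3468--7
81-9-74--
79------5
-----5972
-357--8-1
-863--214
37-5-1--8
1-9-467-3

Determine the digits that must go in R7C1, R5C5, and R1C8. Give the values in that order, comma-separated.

5,3,8

For R7C1:
  Row 7 already contains {1, 2, 3, 4, 6, 8}.
  Column 1 already contains {1, 3, 7, 8, 9}.
  Its 3×3 block (box 7) already contains {1, 3, 6, 7, 8, 9}.
  The only value from 1–9 not eliminated is 5, so R7C1 = 5.
For R5C5:
  Consider where 3 can go in row 5.
  R5C1 is out (column 1 already has a 3).
  R5C2 is out (column 2 already has a 3).
  R5C3 is out (column 3 already has a 3).
  R5C4 is out (column 4 already has a 3).
  So the only cell in row 5 that can hold 3 is R5C5.
  So R5C5 = 3.
For R1C8:
  Consider where 8 can go in column 8.
  R2C8 is out (row 2 already has a 8). R3C8 is out (row 3 already has a 8). R4C8 is out (box 6 already has a 8). R6C8 is out (row 6 already has a 8). The remaining empty cells in column 8 are similarly blocked.
  So the only cell in column 8 that can hold 8 is R1C8.
  So R1C8 = 8.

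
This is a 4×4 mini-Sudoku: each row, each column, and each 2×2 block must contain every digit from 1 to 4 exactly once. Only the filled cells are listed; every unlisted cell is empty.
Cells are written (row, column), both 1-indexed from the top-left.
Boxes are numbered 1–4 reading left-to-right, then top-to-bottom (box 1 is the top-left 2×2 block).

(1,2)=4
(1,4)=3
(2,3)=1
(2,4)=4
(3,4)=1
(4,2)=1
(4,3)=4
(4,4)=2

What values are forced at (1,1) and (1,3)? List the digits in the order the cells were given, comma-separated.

For (1,1):
  Consider where 1 can go in box 1.
  (2,1) is out (row 2 already has a 1).
  (2,2) is out (row 2 already has a 1).
  So the only cell in box 1 that can hold 1 is (1,1).
  So (1,1) = 1.
For (1,3):
  Row 1 already contains {3, 4}.
  Column 3 already contains {1, 4}.
  Its 2×2 block (box 2) already contains {1, 3, 4}.
  The only value from 1–4 not eliminated is 2, so (1,3) = 2.

1,2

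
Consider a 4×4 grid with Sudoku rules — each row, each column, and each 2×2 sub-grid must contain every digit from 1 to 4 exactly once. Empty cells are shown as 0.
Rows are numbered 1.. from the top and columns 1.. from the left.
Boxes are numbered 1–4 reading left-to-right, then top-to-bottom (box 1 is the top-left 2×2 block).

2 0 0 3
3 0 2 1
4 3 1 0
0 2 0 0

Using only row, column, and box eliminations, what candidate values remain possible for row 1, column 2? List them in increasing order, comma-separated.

Row 1 already contains {2, 3}.
Column 2 already contains {2, 3}.
Its 2×2 block (box 1) already contains {2, 3}.
Removing those from 1–4 leaves {1, 4} as the candidates for row 1, column 2.

1,4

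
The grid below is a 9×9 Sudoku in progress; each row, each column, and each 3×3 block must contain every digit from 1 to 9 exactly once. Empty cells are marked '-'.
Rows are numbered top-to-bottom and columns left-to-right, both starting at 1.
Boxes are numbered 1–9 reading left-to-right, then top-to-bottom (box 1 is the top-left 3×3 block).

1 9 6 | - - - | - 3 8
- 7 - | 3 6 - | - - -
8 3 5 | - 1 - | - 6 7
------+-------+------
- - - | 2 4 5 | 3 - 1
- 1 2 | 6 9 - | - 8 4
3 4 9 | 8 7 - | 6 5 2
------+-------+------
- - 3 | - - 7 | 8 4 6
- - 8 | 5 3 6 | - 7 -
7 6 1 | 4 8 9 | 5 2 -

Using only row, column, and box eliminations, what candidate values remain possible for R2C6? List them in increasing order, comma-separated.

Row 2 already contains {3, 6, 7}.
Column 6 already contains {5, 6, 7, 9}.
Its 3×3 block (box 2) already contains {1, 3, 6}.
Removing those from 1–9 leaves {2, 4, 8} as the candidates for R2C6.

2,4,8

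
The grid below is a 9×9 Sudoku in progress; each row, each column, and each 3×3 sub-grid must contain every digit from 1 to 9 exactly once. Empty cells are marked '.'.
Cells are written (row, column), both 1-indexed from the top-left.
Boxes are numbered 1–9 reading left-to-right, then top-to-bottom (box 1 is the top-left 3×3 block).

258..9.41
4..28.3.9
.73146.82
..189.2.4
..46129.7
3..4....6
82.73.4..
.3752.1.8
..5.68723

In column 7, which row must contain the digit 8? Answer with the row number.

6

Consider where 8 can go in column 7.
(1,7) is out (row 1 already has a 8).
(3,7) is out (row 3 already has a 8).
So the only cell in column 7 that can hold 8 is (6,7).
That is row 6.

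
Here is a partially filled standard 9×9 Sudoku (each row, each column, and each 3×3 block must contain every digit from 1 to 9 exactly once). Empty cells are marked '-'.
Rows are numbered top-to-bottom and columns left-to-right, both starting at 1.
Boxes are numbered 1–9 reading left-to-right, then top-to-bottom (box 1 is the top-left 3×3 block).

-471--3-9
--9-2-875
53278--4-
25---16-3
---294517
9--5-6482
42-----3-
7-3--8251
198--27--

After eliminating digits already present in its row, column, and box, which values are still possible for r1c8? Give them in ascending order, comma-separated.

2,6

Row 1 already contains {1, 3, 4, 7, 9}.
Column 8 already contains {1, 3, 4, 5, 7, 8}.
Its 3×3 block (box 3) already contains {3, 4, 5, 7, 8, 9}.
Removing those from 1–9 leaves {2, 6} as the candidates for r1c8.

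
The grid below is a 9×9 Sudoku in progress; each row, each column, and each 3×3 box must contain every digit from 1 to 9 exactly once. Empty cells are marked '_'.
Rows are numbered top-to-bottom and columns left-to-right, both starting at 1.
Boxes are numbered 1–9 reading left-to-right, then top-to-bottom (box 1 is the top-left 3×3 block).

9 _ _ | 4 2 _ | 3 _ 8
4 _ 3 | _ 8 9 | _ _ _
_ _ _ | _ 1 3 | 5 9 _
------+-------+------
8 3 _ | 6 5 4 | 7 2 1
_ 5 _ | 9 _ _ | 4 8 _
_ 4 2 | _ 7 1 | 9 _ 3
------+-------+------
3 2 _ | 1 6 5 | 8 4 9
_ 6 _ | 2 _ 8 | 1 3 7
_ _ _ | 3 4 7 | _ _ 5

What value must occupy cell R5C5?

3

Row 5 already contains {4, 5, 8, 9}.
Column 5 already contains {1, 2, 4, 5, 6, 7, 8}.
Its 3×3 block (box 5) already contains {1, 4, 5, 6, 7, 9}.
The only value from 1–9 not eliminated is 3, so R5C5 = 3.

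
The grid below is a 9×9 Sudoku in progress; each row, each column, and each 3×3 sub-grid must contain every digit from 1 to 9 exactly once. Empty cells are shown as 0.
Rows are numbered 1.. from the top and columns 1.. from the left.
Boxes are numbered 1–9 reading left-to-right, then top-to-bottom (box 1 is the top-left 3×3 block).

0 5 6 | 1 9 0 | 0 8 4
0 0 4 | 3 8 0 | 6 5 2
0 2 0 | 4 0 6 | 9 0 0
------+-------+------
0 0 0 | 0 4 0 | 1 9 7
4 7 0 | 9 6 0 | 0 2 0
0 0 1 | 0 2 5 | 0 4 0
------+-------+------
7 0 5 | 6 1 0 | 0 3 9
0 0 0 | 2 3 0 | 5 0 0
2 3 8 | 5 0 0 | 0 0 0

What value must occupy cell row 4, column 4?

8

Row 4 already contains {1, 4, 7, 9}.
Column 4 already contains {1, 2, 3, 4, 5, 6, 9}.
Its 3×3 block (box 5) already contains {2, 4, 5, 6, 9}.
The only value from 1–9 not eliminated is 8, so row 4, column 4 = 8.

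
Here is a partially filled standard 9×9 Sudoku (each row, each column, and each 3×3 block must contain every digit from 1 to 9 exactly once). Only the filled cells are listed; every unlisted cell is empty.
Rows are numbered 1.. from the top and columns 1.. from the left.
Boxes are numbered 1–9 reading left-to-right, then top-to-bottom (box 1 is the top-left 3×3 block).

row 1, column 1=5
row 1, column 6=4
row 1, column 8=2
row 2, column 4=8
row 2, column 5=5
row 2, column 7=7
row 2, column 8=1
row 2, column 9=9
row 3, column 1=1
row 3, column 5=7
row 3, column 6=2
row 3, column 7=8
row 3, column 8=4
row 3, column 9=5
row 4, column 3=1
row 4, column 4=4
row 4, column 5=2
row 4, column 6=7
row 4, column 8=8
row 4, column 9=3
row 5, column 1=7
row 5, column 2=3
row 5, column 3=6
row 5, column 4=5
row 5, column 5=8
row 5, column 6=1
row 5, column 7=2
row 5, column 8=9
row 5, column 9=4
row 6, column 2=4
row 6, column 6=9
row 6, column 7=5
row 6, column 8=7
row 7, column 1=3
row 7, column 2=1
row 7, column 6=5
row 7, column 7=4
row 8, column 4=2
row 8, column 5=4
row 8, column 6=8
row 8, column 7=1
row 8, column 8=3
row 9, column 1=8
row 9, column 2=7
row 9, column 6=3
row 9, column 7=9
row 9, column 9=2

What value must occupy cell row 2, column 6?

6

Row 2 already contains {1, 5, 7, 8, 9}.
Column 6 already contains {1, 2, 3, 4, 5, 7, 8, 9}.
Its 3×3 block (box 2) already contains {2, 4, 5, 7, 8}.
The only value from 1–9 not eliminated is 6, so row 2, column 6 = 6.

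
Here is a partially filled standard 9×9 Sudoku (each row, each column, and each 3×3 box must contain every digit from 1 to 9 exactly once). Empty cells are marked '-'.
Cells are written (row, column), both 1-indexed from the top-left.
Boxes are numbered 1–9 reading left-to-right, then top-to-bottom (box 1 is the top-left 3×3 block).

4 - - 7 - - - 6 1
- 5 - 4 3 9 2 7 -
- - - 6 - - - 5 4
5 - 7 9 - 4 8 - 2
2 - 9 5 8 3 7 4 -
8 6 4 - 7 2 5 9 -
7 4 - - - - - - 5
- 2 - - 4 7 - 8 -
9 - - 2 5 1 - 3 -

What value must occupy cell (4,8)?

1

Row 4 already contains {2, 4, 5, 7, 8, 9}.
Column 8 already contains {3, 4, 5, 6, 7, 8, 9}.
Its 3×3 block (box 6) already contains {2, 4, 5, 7, 8, 9}.
The only value from 1–9 not eliminated is 1, so (4,8) = 1.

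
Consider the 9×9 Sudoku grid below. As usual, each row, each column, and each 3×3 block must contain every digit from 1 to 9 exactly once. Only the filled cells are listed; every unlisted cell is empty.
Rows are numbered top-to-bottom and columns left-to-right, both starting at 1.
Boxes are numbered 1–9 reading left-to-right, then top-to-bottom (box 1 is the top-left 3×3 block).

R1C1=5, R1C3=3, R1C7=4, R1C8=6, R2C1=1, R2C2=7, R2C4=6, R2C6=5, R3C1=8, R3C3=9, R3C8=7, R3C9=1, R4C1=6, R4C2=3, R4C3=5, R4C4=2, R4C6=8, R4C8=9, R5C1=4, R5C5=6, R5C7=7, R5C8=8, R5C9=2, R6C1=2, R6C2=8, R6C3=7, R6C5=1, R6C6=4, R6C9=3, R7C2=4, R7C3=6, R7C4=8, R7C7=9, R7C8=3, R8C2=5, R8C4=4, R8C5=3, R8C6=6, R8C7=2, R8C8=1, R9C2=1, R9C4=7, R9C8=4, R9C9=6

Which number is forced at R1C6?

7

Cell R1C6 itself could take any of {1, 2, 7, 9} by direct elimination.
Consider where 7 can go in column 6.
R3C6 is out (row 3 already has a 7).
R5C6 is out (row 5 already has a 7).
R7C6 is out (box 8 already has a 7).
R9C6 is out (row 9 already has a 7).
So the only cell in column 6 that can hold 7 is R1C6.
Therefore R1C6 = 7.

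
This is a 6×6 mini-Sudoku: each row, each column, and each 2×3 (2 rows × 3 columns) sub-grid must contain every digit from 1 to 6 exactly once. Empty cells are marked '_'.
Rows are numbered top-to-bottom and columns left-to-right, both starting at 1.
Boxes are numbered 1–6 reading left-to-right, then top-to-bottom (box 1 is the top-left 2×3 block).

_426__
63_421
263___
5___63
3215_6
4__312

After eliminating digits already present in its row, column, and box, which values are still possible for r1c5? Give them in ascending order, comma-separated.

3,5

Row 1 already contains {2, 4, 6}.
Column 5 already contains {1, 2, 6}.
Its 2×3 block (box 2) already contains {1, 2, 4, 6}.
Removing those from 1–6 leaves {3, 5} as the candidates for r1c5.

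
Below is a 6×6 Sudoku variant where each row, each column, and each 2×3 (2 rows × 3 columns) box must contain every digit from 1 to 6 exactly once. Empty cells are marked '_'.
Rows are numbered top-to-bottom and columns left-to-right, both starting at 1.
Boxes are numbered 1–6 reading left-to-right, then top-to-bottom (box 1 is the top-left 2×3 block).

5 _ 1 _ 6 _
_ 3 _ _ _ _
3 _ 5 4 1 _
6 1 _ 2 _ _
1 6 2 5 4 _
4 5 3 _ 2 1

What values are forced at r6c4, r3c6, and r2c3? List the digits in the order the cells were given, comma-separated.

6,6,6

For r6c4:
  Row 6 already contains {1, 2, 3, 4, 5}.
  Column 4 already contains {2, 4, 5}.
  Its 2×3 block (box 6) already contains {1, 2, 4, 5}.
  The only value from 1–6 not eliminated is 6, so r6c4 = 6.
For r3c6:
  Row 3 already contains {1, 3, 4, 5}.
  Column 6 already contains {1}.
  Its 2×3 block (box 4) already contains {1, 2, 4}.
  The only value from 1–6 not eliminated is 6, so r3c6 = 6.
For r2c3:
  Consider where 6 can go in column 3.
  r4c3 is out (row 4 already has a 6).
  So the only cell in column 3 that can hold 6 is r2c3.
  So r2c3 = 6.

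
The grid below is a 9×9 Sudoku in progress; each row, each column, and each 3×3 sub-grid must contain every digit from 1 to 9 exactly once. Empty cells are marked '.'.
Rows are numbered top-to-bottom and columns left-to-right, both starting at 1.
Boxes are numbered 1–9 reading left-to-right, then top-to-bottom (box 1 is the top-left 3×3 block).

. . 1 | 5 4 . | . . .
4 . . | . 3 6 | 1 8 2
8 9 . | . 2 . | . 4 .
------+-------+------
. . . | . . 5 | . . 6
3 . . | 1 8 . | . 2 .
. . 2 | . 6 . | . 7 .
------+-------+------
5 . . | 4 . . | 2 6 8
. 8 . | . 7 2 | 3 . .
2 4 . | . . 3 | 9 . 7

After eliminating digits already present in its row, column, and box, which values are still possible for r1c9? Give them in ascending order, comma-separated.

3,9

Row 1 already contains {1, 4, 5}.
Column 9 already contains {2, 6, 7, 8}.
Its 3×3 block (box 3) already contains {1, 2, 4, 8}.
Removing those from 1–9 leaves {3, 9} as the candidates for r1c9.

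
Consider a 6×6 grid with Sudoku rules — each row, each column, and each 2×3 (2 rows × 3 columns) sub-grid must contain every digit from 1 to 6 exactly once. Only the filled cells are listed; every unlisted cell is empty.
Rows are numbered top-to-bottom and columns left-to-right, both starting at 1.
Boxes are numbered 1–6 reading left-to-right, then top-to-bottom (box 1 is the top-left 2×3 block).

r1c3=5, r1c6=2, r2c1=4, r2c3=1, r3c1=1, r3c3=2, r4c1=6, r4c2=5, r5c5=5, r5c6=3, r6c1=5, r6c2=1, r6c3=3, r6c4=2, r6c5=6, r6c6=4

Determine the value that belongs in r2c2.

2

Cell r2c2 itself could take any of {2, 3, 6} by direct elimination.
Consider where 2 can go in box 1.
r1c1 is out (row 1 already has a 2).
r1c2 is out (row 1 already has a 2).
So the only cell in box 1 that can hold 2 is r2c2.
Therefore r2c2 = 2.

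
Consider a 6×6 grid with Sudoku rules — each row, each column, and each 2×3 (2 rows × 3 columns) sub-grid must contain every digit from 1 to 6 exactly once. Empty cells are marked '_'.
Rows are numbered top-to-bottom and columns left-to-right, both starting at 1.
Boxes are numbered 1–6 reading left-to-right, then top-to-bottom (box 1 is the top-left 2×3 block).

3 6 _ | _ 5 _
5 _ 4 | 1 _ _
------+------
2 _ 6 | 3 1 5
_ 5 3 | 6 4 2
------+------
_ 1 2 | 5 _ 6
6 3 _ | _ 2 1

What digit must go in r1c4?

Cell r1c4 itself could take any of {2, 4} by direct elimination.
Consider where 2 can go in column 4.
r6c4 is out (row 6 already has a 2).
So the only cell in column 4 that can hold 2 is r1c4.
Therefore r1c4 = 2.

2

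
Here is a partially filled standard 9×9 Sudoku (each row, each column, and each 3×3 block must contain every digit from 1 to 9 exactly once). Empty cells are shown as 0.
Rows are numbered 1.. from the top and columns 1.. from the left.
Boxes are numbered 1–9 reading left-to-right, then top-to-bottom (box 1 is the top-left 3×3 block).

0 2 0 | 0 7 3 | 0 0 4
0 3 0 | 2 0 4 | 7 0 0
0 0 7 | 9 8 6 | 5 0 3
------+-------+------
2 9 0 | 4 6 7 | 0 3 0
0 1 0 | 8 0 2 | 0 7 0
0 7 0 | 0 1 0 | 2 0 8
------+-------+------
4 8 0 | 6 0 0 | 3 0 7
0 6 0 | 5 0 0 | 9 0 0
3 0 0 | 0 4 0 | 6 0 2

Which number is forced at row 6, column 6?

5

Cell row 6, column 6 itself could take any of {5, 9} by direct elimination.
Consider where 5 can go in column 6.
row 7, column 6 is out (box 8 already has a 5).
row 8, column 6 is out (row 8 already has a 5).
row 9, column 6 is out (box 8 already has a 5).
So the only cell in column 6 that can hold 5 is row 6, column 6.
Therefore row 6, column 6 = 5.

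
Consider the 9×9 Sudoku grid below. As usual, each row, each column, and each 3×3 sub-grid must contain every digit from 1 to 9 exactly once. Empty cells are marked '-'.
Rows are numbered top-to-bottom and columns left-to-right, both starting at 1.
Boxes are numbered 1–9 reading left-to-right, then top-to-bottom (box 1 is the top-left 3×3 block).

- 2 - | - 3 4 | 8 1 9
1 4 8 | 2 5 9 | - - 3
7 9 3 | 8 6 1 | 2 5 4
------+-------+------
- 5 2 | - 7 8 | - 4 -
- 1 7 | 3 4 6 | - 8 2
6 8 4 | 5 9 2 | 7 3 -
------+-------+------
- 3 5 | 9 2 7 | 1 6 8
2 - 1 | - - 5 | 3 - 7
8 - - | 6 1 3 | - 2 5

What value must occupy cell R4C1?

Cell R4C1 itself could take any of {3, 9} by direct elimination.
Consider where 3 can go in column 1.
R1C1 is out (row 1 already has a 3).
R5C1 is out (row 5 already has a 3).
R7C1 is out (row 7 already has a 3).
So the only cell in column 1 that can hold 3 is R4C1.
Therefore R4C1 = 3.

3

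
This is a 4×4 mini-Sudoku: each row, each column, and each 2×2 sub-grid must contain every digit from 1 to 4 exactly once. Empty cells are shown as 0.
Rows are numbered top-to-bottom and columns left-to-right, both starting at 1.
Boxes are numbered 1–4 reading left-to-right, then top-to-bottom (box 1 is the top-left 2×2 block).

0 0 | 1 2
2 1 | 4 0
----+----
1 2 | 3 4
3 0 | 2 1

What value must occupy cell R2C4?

Row 2 already contains {1, 2, 4}.
Column 4 already contains {1, 2, 4}.
Its 2×2 block (box 2) already contains {1, 2, 4}.
The only value from 1–4 not eliminated is 3, so R2C4 = 3.

3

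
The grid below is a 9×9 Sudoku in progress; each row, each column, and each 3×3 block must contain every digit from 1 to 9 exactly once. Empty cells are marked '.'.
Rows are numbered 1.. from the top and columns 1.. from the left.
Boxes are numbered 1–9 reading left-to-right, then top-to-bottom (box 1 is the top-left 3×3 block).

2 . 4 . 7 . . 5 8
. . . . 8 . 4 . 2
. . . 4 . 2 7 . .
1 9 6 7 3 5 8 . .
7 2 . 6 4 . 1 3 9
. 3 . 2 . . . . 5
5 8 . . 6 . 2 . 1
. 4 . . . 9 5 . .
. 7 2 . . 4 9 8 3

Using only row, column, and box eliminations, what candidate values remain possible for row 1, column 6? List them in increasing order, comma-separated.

1,3,6

Row 1 already contains {2, 4, 5, 7, 8}.
Column 6 already contains {2, 4, 5, 9}.
Its 3×3 block (box 2) already contains {2, 4, 7, 8}.
Removing those from 1–9 leaves {1, 3, 6} as the candidates for row 1, column 6.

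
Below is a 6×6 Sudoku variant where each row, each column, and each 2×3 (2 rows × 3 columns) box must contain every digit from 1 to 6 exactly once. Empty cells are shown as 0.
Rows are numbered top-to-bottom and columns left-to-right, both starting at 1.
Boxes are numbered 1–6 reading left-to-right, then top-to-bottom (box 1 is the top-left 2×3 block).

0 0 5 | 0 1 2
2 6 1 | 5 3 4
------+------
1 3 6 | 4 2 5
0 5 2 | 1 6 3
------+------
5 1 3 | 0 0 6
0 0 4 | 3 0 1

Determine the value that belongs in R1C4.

6

Row 1 already contains {1, 2, 5}.
Column 4 already contains {1, 3, 4, 5}.
Its 2×3 block (box 2) already contains {1, 2, 3, 4, 5}.
The only value from 1–6 not eliminated is 6, so R1C4 = 6.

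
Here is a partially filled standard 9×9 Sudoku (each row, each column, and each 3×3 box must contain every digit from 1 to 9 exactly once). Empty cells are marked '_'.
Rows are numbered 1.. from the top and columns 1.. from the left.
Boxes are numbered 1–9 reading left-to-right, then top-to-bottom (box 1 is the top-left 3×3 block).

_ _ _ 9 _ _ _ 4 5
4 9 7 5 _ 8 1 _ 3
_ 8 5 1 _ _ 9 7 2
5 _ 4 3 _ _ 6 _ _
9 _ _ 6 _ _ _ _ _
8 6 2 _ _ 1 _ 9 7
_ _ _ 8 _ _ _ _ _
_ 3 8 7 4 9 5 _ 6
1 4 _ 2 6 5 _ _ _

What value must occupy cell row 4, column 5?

Cell row 4, column 5 itself could take any of {2, 7, 8, 9} by direct elimination.
Consider where 9 can go in box 5.
row 4, column 6 is out (column 6 already has a 9).
row 5, column 5 is out (row 5 already has a 9).
row 5, column 6 is out (row 5 already has a 9).
row 6, column 4 is out (row 6 already has a 9).
row 6, column 5 is out (row 6 already has a 9).
So the only cell in box 5 that can hold 9 is row 4, column 5.
Therefore row 4, column 5 = 9.

9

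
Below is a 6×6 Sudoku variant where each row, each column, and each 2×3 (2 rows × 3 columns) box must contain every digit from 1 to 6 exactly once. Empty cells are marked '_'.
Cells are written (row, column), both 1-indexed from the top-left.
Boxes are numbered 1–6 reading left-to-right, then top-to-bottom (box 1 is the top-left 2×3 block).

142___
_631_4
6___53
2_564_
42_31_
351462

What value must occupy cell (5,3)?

6

Row 5 already contains {1, 2, 3, 4}.
Column 3 already contains {1, 2, 3, 5}.
Its 2×3 block (box 5) already contains {1, 2, 3, 4, 5}.
The only value from 1–6 not eliminated is 6, so (5,3) = 6.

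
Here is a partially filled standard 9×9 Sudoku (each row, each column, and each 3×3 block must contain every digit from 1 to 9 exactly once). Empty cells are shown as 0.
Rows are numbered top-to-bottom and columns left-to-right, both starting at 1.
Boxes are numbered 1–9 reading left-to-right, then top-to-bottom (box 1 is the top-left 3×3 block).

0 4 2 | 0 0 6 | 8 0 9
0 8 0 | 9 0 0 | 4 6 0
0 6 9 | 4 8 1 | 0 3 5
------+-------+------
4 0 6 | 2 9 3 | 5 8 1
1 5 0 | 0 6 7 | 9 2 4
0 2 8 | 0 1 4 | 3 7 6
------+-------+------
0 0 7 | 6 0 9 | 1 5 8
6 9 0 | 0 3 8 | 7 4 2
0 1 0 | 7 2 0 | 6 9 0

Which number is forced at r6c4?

Row 6 already contains {1, 2, 3, 4, 6, 7, 8}.
Column 4 already contains {2, 4, 6, 7, 9}.
Its 3×3 block (box 5) already contains {1, 2, 3, 4, 6, 7, 9}.
The only value from 1–9 not eliminated is 5, so r6c4 = 5.

5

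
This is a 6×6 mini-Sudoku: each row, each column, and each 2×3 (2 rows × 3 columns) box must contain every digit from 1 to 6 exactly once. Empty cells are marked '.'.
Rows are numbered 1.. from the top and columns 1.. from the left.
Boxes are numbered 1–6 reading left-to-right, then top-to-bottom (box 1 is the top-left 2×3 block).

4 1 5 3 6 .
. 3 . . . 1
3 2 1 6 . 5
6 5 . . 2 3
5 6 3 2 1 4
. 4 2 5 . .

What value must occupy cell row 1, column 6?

Row 1 already contains {1, 3, 4, 5, 6}.
Column 6 already contains {1, 3, 4, 5}.
Its 2×3 block (box 2) already contains {1, 3, 6}.
The only value from 1–6 not eliminated is 2, so row 1, column 6 = 2.

2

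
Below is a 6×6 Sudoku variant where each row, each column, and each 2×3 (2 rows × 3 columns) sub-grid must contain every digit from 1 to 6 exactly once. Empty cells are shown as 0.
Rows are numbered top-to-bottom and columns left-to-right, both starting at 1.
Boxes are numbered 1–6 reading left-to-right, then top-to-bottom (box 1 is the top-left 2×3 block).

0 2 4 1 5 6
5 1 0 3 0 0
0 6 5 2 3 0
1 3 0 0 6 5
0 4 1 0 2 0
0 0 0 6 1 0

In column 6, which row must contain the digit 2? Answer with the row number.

2

Consider where 2 can go in column 6.
r3c6 is out (row 3 already has a 2).
r5c6 is out (row 5 already has a 2).
r6c6 is out (box 6 already has a 2).
So the only cell in column 6 that can hold 2 is r2c6.
That is row 2.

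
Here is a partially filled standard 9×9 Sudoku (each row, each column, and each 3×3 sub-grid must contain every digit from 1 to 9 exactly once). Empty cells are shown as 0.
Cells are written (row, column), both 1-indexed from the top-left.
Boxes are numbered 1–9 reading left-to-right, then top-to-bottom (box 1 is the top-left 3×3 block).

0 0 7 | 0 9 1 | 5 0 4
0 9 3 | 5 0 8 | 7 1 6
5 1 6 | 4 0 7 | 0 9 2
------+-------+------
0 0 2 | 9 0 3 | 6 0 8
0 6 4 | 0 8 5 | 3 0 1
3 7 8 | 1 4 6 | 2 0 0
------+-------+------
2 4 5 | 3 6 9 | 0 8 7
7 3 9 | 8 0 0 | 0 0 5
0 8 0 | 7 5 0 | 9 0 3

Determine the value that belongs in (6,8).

5

Row 6 already contains {1, 2, 3, 4, 6, 7, 8}.
Column 8 already contains {1, 8, 9}.
Its 3×3 block (box 6) already contains {1, 2, 3, 6, 8}.
The only value from 1–9 not eliminated is 5, so (6,8) = 5.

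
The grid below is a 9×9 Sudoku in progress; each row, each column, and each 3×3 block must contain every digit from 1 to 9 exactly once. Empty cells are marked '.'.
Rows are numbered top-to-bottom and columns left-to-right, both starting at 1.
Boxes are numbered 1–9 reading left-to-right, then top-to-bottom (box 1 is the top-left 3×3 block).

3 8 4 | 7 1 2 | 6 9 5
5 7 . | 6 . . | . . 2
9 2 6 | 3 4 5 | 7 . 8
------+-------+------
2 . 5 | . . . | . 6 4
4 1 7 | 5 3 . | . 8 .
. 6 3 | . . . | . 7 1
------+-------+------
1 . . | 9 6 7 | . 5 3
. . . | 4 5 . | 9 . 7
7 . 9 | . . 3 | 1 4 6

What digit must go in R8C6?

1

Cell R8C6 itself could take any of {1, 8} by direct elimination.
Consider where 1 can go in row 8.
R8C1 is out (column 1 already has a 1).
R8C2 is out (column 2 already has a 1).
R8C3 is out (box 7 already has a 1).
R8C8 is out (box 9 already has a 1).
So the only cell in row 8 that can hold 1 is R8C6.
Therefore R8C6 = 1.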